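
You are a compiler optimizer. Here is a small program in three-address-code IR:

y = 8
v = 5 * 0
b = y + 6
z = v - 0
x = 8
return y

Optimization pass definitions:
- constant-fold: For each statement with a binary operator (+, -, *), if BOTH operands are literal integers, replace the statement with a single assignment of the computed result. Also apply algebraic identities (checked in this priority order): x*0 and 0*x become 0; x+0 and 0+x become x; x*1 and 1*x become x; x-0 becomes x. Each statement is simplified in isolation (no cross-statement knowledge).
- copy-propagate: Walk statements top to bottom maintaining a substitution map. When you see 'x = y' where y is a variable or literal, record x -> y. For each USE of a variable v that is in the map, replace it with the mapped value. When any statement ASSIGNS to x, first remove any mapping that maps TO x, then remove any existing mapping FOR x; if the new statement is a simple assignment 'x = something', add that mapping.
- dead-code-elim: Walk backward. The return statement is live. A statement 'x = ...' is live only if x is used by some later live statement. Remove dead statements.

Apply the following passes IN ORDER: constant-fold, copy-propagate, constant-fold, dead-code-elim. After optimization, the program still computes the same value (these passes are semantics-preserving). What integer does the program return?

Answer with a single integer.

Initial IR:
  y = 8
  v = 5 * 0
  b = y + 6
  z = v - 0
  x = 8
  return y
After constant-fold (6 stmts):
  y = 8
  v = 0
  b = y + 6
  z = v
  x = 8
  return y
After copy-propagate (6 stmts):
  y = 8
  v = 0
  b = 8 + 6
  z = 0
  x = 8
  return 8
After constant-fold (6 stmts):
  y = 8
  v = 0
  b = 14
  z = 0
  x = 8
  return 8
After dead-code-elim (1 stmts):
  return 8
Evaluate:
  y = 8  =>  y = 8
  v = 5 * 0  =>  v = 0
  b = y + 6  =>  b = 14
  z = v - 0  =>  z = 0
  x = 8  =>  x = 8
  return y = 8

Answer: 8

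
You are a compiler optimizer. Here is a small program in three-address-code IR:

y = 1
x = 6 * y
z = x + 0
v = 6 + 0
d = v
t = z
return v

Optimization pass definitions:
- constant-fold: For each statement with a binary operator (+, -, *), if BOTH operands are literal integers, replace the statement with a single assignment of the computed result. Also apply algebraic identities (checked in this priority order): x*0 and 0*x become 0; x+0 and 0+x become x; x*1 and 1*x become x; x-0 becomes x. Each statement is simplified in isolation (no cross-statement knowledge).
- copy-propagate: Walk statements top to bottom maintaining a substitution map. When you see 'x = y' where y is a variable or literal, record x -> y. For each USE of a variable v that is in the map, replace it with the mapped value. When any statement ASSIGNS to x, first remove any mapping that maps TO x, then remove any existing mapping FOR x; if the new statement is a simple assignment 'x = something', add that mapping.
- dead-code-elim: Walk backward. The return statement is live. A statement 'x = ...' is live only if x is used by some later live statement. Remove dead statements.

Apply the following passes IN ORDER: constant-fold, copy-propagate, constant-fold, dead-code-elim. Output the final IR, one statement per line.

Answer: return 6

Derivation:
Initial IR:
  y = 1
  x = 6 * y
  z = x + 0
  v = 6 + 0
  d = v
  t = z
  return v
After constant-fold (7 stmts):
  y = 1
  x = 6 * y
  z = x
  v = 6
  d = v
  t = z
  return v
After copy-propagate (7 stmts):
  y = 1
  x = 6 * 1
  z = x
  v = 6
  d = 6
  t = x
  return 6
After constant-fold (7 stmts):
  y = 1
  x = 6
  z = x
  v = 6
  d = 6
  t = x
  return 6
After dead-code-elim (1 stmts):
  return 6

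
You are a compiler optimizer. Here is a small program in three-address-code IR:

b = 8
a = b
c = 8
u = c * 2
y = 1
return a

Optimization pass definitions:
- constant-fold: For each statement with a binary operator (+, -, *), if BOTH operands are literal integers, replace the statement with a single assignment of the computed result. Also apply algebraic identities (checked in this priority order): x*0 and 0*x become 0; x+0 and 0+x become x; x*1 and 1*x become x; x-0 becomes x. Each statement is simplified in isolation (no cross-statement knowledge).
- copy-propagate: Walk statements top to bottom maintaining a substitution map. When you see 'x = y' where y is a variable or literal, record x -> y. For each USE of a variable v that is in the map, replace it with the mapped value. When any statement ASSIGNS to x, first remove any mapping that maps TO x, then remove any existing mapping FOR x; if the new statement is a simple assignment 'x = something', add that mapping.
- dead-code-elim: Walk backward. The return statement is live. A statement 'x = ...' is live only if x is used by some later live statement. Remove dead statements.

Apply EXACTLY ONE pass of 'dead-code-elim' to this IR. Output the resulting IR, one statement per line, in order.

Answer: b = 8
a = b
return a

Derivation:
Applying dead-code-elim statement-by-statement:
  [6] return a  -> KEEP (return); live=['a']
  [5] y = 1  -> DEAD (y not live)
  [4] u = c * 2  -> DEAD (u not live)
  [3] c = 8  -> DEAD (c not live)
  [2] a = b  -> KEEP; live=['b']
  [1] b = 8  -> KEEP; live=[]
Result (3 stmts):
  b = 8
  a = b
  return a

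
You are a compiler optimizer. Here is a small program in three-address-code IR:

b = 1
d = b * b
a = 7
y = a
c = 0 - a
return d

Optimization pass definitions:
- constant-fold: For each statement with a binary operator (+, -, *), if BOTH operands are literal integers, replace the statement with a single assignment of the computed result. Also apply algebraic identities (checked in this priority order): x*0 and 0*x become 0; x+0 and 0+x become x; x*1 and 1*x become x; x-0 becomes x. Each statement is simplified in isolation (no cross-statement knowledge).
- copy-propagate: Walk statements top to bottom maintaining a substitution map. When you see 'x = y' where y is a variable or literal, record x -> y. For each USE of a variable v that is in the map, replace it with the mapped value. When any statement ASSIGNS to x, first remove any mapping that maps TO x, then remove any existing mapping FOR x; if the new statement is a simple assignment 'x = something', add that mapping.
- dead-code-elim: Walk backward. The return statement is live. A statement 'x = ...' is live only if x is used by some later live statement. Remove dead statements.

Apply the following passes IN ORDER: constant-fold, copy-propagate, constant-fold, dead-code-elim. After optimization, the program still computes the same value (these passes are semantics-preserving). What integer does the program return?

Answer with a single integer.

Initial IR:
  b = 1
  d = b * b
  a = 7
  y = a
  c = 0 - a
  return d
After constant-fold (6 stmts):
  b = 1
  d = b * b
  a = 7
  y = a
  c = 0 - a
  return d
After copy-propagate (6 stmts):
  b = 1
  d = 1 * 1
  a = 7
  y = 7
  c = 0 - 7
  return d
After constant-fold (6 stmts):
  b = 1
  d = 1
  a = 7
  y = 7
  c = -7
  return d
After dead-code-elim (2 stmts):
  d = 1
  return d
Evaluate:
  b = 1  =>  b = 1
  d = b * b  =>  d = 1
  a = 7  =>  a = 7
  y = a  =>  y = 7
  c = 0 - a  =>  c = -7
  return d = 1

Answer: 1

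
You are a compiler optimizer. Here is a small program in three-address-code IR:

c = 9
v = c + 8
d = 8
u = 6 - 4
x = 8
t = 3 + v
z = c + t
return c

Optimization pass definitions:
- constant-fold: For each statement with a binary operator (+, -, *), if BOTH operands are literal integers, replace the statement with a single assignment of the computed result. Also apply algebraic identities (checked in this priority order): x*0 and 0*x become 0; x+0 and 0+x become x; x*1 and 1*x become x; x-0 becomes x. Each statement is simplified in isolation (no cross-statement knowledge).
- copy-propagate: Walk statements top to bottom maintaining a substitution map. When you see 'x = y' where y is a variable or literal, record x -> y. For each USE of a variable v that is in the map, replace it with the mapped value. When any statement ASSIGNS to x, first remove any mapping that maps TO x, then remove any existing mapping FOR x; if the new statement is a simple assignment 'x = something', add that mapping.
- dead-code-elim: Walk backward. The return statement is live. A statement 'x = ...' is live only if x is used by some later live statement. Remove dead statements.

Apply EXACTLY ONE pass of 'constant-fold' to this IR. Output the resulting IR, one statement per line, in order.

Answer: c = 9
v = c + 8
d = 8
u = 2
x = 8
t = 3 + v
z = c + t
return c

Derivation:
Applying constant-fold statement-by-statement:
  [1] c = 9  (unchanged)
  [2] v = c + 8  (unchanged)
  [3] d = 8  (unchanged)
  [4] u = 6 - 4  -> u = 2
  [5] x = 8  (unchanged)
  [6] t = 3 + v  (unchanged)
  [7] z = c + t  (unchanged)
  [8] return c  (unchanged)
Result (8 stmts):
  c = 9
  v = c + 8
  d = 8
  u = 2
  x = 8
  t = 3 + v
  z = c + t
  return c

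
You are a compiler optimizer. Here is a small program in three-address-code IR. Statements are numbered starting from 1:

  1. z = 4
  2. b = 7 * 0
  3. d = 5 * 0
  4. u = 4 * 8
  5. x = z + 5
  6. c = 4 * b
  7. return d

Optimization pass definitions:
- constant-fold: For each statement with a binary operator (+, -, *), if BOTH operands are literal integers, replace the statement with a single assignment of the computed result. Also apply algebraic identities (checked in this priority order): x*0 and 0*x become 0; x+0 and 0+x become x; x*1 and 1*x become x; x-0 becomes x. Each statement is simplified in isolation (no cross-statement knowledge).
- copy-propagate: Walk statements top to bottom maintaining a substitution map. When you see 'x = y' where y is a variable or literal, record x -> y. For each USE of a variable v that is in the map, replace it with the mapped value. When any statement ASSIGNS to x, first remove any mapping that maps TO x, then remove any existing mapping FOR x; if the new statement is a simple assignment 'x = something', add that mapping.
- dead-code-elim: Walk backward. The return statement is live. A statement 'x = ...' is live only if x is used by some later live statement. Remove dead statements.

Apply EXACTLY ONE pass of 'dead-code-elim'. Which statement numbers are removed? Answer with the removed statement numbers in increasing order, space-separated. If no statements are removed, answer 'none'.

Answer: 1 2 4 5 6

Derivation:
Backward liveness scan:
Stmt 1 'z = 4': DEAD (z not in live set [])
Stmt 2 'b = 7 * 0': DEAD (b not in live set [])
Stmt 3 'd = 5 * 0': KEEP (d is live); live-in = []
Stmt 4 'u = 4 * 8': DEAD (u not in live set ['d'])
Stmt 5 'x = z + 5': DEAD (x not in live set ['d'])
Stmt 6 'c = 4 * b': DEAD (c not in live set ['d'])
Stmt 7 'return d': KEEP (return); live-in = ['d']
Removed statement numbers: [1, 2, 4, 5, 6]
Surviving IR:
  d = 5 * 0
  return d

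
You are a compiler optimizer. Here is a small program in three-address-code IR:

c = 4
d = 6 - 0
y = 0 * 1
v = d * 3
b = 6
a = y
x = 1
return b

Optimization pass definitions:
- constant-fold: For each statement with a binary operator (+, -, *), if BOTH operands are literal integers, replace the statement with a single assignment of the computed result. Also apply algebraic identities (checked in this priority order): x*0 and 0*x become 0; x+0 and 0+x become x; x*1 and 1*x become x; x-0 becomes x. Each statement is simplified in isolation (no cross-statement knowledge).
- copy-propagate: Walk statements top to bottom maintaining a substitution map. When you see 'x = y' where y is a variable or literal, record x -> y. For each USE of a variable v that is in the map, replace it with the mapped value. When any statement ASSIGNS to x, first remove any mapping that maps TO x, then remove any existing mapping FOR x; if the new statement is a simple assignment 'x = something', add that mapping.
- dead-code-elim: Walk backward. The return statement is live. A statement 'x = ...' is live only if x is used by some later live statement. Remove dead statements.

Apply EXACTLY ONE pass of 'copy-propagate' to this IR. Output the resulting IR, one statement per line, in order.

Applying copy-propagate statement-by-statement:
  [1] c = 4  (unchanged)
  [2] d = 6 - 0  (unchanged)
  [3] y = 0 * 1  (unchanged)
  [4] v = d * 3  (unchanged)
  [5] b = 6  (unchanged)
  [6] a = y  (unchanged)
  [7] x = 1  (unchanged)
  [8] return b  -> return 6
Result (8 stmts):
  c = 4
  d = 6 - 0
  y = 0 * 1
  v = d * 3
  b = 6
  a = y
  x = 1
  return 6

Answer: c = 4
d = 6 - 0
y = 0 * 1
v = d * 3
b = 6
a = y
x = 1
return 6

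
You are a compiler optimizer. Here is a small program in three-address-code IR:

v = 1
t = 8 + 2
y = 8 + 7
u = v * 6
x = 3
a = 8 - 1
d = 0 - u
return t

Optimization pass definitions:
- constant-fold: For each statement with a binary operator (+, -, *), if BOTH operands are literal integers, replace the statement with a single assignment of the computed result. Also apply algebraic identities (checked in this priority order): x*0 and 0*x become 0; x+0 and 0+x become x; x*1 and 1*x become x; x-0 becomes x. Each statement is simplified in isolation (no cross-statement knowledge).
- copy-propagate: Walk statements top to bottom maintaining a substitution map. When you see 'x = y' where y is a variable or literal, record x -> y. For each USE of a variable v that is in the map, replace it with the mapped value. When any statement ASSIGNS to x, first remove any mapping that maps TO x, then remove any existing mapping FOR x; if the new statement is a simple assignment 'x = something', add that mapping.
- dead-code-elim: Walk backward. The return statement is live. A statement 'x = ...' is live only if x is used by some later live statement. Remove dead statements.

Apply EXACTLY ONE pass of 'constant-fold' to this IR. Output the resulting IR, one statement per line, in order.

Answer: v = 1
t = 10
y = 15
u = v * 6
x = 3
a = 7
d = 0 - u
return t

Derivation:
Applying constant-fold statement-by-statement:
  [1] v = 1  (unchanged)
  [2] t = 8 + 2  -> t = 10
  [3] y = 8 + 7  -> y = 15
  [4] u = v * 6  (unchanged)
  [5] x = 3  (unchanged)
  [6] a = 8 - 1  -> a = 7
  [7] d = 0 - u  (unchanged)
  [8] return t  (unchanged)
Result (8 stmts):
  v = 1
  t = 10
  y = 15
  u = v * 6
  x = 3
  a = 7
  d = 0 - u
  return t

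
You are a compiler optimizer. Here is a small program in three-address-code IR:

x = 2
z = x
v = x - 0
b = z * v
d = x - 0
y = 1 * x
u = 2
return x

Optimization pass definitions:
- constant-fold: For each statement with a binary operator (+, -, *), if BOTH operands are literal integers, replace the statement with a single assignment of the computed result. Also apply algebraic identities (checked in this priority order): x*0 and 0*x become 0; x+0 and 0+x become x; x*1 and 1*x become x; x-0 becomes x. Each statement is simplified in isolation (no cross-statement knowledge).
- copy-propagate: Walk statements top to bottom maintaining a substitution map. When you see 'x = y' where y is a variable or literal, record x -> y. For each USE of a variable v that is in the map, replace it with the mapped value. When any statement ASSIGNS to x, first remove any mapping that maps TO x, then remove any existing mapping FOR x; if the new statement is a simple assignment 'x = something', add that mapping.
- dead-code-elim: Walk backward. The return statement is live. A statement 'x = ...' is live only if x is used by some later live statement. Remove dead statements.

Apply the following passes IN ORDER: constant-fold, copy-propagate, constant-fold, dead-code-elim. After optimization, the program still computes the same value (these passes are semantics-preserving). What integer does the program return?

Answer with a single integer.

Answer: 2

Derivation:
Initial IR:
  x = 2
  z = x
  v = x - 0
  b = z * v
  d = x - 0
  y = 1 * x
  u = 2
  return x
After constant-fold (8 stmts):
  x = 2
  z = x
  v = x
  b = z * v
  d = x
  y = x
  u = 2
  return x
After copy-propagate (8 stmts):
  x = 2
  z = 2
  v = 2
  b = 2 * 2
  d = 2
  y = 2
  u = 2
  return 2
After constant-fold (8 stmts):
  x = 2
  z = 2
  v = 2
  b = 4
  d = 2
  y = 2
  u = 2
  return 2
After dead-code-elim (1 stmts):
  return 2
Evaluate:
  x = 2  =>  x = 2
  z = x  =>  z = 2
  v = x - 0  =>  v = 2
  b = z * v  =>  b = 4
  d = x - 0  =>  d = 2
  y = 1 * x  =>  y = 2
  u = 2  =>  u = 2
  return x = 2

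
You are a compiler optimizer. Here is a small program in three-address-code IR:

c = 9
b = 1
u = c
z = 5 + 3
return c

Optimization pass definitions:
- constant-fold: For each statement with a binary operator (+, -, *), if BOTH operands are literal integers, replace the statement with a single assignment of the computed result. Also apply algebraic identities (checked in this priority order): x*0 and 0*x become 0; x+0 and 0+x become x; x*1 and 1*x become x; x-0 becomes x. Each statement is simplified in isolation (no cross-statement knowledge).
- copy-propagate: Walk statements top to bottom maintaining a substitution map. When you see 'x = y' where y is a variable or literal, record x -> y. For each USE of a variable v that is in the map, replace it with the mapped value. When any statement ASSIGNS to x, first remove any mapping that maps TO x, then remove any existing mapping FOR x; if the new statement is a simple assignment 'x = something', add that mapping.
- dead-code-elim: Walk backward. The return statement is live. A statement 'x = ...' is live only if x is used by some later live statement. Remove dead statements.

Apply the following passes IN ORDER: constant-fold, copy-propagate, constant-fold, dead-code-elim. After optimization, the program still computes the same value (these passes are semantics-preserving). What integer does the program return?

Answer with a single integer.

Initial IR:
  c = 9
  b = 1
  u = c
  z = 5 + 3
  return c
After constant-fold (5 stmts):
  c = 9
  b = 1
  u = c
  z = 8
  return c
After copy-propagate (5 stmts):
  c = 9
  b = 1
  u = 9
  z = 8
  return 9
After constant-fold (5 stmts):
  c = 9
  b = 1
  u = 9
  z = 8
  return 9
After dead-code-elim (1 stmts):
  return 9
Evaluate:
  c = 9  =>  c = 9
  b = 1  =>  b = 1
  u = c  =>  u = 9
  z = 5 + 3  =>  z = 8
  return c = 9

Answer: 9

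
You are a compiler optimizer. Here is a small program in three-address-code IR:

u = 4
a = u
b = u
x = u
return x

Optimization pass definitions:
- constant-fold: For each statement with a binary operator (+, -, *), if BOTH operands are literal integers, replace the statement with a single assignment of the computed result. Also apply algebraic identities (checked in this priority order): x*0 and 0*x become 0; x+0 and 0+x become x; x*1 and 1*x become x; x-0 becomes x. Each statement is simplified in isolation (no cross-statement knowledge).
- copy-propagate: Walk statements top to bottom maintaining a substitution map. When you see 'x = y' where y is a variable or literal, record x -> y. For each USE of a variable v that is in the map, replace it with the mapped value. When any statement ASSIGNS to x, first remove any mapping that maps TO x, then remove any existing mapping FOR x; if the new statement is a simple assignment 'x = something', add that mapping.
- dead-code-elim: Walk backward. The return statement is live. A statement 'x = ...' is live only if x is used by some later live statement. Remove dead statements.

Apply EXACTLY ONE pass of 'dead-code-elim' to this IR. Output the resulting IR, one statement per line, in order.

Applying dead-code-elim statement-by-statement:
  [5] return x  -> KEEP (return); live=['x']
  [4] x = u  -> KEEP; live=['u']
  [3] b = u  -> DEAD (b not live)
  [2] a = u  -> DEAD (a not live)
  [1] u = 4  -> KEEP; live=[]
Result (3 stmts):
  u = 4
  x = u
  return x

Answer: u = 4
x = u
return x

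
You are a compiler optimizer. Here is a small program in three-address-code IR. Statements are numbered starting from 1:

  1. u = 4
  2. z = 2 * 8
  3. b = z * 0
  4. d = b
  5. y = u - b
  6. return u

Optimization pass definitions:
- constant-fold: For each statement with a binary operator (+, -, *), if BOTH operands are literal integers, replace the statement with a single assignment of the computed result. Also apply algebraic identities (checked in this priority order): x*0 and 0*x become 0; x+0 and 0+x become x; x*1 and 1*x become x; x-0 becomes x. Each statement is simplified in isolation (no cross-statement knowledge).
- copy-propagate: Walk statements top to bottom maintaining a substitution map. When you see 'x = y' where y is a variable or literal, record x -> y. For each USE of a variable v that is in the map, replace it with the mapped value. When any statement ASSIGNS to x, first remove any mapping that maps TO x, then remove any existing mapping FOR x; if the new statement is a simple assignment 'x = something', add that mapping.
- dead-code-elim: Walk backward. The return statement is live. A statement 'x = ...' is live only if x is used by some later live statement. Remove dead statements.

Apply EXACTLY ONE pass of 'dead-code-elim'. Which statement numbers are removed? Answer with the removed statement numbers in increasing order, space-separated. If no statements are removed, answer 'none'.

Backward liveness scan:
Stmt 1 'u = 4': KEEP (u is live); live-in = []
Stmt 2 'z = 2 * 8': DEAD (z not in live set ['u'])
Stmt 3 'b = z * 0': DEAD (b not in live set ['u'])
Stmt 4 'd = b': DEAD (d not in live set ['u'])
Stmt 5 'y = u - b': DEAD (y not in live set ['u'])
Stmt 6 'return u': KEEP (return); live-in = ['u']
Removed statement numbers: [2, 3, 4, 5]
Surviving IR:
  u = 4
  return u

Answer: 2 3 4 5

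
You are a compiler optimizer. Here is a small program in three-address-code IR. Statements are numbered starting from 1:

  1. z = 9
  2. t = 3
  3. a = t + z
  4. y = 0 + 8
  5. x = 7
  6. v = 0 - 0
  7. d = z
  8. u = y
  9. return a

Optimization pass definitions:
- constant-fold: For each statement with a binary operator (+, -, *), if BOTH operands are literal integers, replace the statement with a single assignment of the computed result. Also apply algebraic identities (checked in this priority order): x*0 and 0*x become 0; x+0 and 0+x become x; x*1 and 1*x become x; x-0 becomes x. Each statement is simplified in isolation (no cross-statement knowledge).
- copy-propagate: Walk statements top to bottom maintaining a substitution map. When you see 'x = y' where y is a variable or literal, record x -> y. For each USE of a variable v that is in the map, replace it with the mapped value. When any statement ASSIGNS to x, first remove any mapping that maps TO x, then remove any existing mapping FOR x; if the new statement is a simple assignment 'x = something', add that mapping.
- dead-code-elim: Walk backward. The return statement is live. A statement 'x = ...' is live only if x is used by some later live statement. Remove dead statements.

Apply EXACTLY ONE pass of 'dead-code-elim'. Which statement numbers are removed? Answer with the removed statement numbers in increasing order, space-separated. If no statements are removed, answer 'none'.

Answer: 4 5 6 7 8

Derivation:
Backward liveness scan:
Stmt 1 'z = 9': KEEP (z is live); live-in = []
Stmt 2 't = 3': KEEP (t is live); live-in = ['z']
Stmt 3 'a = t + z': KEEP (a is live); live-in = ['t', 'z']
Stmt 4 'y = 0 + 8': DEAD (y not in live set ['a'])
Stmt 5 'x = 7': DEAD (x not in live set ['a'])
Stmt 6 'v = 0 - 0': DEAD (v not in live set ['a'])
Stmt 7 'd = z': DEAD (d not in live set ['a'])
Stmt 8 'u = y': DEAD (u not in live set ['a'])
Stmt 9 'return a': KEEP (return); live-in = ['a']
Removed statement numbers: [4, 5, 6, 7, 8]
Surviving IR:
  z = 9
  t = 3
  a = t + z
  return a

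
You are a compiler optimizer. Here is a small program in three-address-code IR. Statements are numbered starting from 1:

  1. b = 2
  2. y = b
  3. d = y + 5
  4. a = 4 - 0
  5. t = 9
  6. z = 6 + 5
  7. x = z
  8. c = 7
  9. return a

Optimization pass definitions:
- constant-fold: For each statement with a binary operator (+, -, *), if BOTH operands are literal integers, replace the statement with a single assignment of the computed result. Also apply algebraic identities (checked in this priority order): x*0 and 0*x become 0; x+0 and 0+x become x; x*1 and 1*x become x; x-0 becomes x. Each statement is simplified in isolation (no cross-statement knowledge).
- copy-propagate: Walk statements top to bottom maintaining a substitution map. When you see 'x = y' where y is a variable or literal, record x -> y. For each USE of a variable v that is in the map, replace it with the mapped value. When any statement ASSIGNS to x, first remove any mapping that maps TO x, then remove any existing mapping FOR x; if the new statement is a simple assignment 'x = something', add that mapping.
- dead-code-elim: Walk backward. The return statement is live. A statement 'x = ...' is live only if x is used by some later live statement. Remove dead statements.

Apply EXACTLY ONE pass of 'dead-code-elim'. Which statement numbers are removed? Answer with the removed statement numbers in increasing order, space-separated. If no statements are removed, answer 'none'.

Answer: 1 2 3 5 6 7 8

Derivation:
Backward liveness scan:
Stmt 1 'b = 2': DEAD (b not in live set [])
Stmt 2 'y = b': DEAD (y not in live set [])
Stmt 3 'd = y + 5': DEAD (d not in live set [])
Stmt 4 'a = 4 - 0': KEEP (a is live); live-in = []
Stmt 5 't = 9': DEAD (t not in live set ['a'])
Stmt 6 'z = 6 + 5': DEAD (z not in live set ['a'])
Stmt 7 'x = z': DEAD (x not in live set ['a'])
Stmt 8 'c = 7': DEAD (c not in live set ['a'])
Stmt 9 'return a': KEEP (return); live-in = ['a']
Removed statement numbers: [1, 2, 3, 5, 6, 7, 8]
Surviving IR:
  a = 4 - 0
  return a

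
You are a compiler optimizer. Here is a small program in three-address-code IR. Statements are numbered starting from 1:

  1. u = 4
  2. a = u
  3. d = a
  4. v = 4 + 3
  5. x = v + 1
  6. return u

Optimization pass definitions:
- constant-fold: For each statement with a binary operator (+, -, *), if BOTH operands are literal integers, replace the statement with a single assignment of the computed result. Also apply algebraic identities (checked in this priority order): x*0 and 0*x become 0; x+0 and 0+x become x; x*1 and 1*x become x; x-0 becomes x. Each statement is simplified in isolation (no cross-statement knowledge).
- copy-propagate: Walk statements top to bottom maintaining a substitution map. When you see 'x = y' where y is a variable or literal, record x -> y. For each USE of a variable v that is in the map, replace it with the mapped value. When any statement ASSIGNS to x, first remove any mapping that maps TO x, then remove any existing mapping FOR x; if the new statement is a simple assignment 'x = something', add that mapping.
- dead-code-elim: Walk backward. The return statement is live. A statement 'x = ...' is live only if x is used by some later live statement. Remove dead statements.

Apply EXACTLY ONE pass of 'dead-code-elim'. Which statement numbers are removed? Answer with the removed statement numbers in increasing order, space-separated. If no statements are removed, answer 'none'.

Backward liveness scan:
Stmt 1 'u = 4': KEEP (u is live); live-in = []
Stmt 2 'a = u': DEAD (a not in live set ['u'])
Stmt 3 'd = a': DEAD (d not in live set ['u'])
Stmt 4 'v = 4 + 3': DEAD (v not in live set ['u'])
Stmt 5 'x = v + 1': DEAD (x not in live set ['u'])
Stmt 6 'return u': KEEP (return); live-in = ['u']
Removed statement numbers: [2, 3, 4, 5]
Surviving IR:
  u = 4
  return u

Answer: 2 3 4 5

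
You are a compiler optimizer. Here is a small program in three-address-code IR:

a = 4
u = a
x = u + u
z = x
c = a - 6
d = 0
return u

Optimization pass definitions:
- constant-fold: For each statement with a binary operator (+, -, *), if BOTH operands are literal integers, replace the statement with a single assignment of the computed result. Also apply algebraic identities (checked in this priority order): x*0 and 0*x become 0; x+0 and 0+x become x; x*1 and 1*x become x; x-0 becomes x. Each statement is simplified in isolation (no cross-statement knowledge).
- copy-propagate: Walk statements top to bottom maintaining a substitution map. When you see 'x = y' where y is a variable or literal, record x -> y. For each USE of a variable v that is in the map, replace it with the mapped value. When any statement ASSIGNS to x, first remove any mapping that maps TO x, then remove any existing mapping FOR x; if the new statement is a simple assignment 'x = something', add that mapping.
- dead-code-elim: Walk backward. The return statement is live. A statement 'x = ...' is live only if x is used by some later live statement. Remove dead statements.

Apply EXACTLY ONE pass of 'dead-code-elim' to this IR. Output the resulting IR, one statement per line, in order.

Answer: a = 4
u = a
return u

Derivation:
Applying dead-code-elim statement-by-statement:
  [7] return u  -> KEEP (return); live=['u']
  [6] d = 0  -> DEAD (d not live)
  [5] c = a - 6  -> DEAD (c not live)
  [4] z = x  -> DEAD (z not live)
  [3] x = u + u  -> DEAD (x not live)
  [2] u = a  -> KEEP; live=['a']
  [1] a = 4  -> KEEP; live=[]
Result (3 stmts):
  a = 4
  u = a
  return u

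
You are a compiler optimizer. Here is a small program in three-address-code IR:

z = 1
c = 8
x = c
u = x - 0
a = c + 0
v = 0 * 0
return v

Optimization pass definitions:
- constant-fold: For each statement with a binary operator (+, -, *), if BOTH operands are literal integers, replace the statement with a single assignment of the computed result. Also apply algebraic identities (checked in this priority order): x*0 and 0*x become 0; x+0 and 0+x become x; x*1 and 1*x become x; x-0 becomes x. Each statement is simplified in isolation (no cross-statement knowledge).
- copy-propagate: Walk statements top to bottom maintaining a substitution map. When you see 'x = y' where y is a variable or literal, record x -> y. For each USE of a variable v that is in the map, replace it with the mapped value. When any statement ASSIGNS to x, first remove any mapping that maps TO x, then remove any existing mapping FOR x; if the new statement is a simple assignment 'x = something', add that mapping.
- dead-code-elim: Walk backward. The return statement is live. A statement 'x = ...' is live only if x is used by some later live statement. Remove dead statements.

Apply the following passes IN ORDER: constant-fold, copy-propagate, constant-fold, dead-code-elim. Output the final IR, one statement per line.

Answer: return 0

Derivation:
Initial IR:
  z = 1
  c = 8
  x = c
  u = x - 0
  a = c + 0
  v = 0 * 0
  return v
After constant-fold (7 stmts):
  z = 1
  c = 8
  x = c
  u = x
  a = c
  v = 0
  return v
After copy-propagate (7 stmts):
  z = 1
  c = 8
  x = 8
  u = 8
  a = 8
  v = 0
  return 0
After constant-fold (7 stmts):
  z = 1
  c = 8
  x = 8
  u = 8
  a = 8
  v = 0
  return 0
After dead-code-elim (1 stmts):
  return 0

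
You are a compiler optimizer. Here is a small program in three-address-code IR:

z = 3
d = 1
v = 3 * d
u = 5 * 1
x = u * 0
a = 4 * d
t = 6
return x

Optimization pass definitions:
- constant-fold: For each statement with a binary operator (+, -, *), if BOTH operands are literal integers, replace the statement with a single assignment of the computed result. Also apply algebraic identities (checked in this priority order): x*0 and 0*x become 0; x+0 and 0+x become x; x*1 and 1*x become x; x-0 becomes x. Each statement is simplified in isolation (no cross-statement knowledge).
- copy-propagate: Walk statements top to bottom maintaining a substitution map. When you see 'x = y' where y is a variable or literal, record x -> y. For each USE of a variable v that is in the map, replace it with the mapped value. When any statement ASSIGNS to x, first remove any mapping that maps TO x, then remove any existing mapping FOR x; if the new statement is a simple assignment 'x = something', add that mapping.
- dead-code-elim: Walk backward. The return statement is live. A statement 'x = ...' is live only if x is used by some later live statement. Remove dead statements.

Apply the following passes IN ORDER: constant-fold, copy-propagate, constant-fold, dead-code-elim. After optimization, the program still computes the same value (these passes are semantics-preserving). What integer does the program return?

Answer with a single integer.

Answer: 0

Derivation:
Initial IR:
  z = 3
  d = 1
  v = 3 * d
  u = 5 * 1
  x = u * 0
  a = 4 * d
  t = 6
  return x
After constant-fold (8 stmts):
  z = 3
  d = 1
  v = 3 * d
  u = 5
  x = 0
  a = 4 * d
  t = 6
  return x
After copy-propagate (8 stmts):
  z = 3
  d = 1
  v = 3 * 1
  u = 5
  x = 0
  a = 4 * 1
  t = 6
  return 0
After constant-fold (8 stmts):
  z = 3
  d = 1
  v = 3
  u = 5
  x = 0
  a = 4
  t = 6
  return 0
After dead-code-elim (1 stmts):
  return 0
Evaluate:
  z = 3  =>  z = 3
  d = 1  =>  d = 1
  v = 3 * d  =>  v = 3
  u = 5 * 1  =>  u = 5
  x = u * 0  =>  x = 0
  a = 4 * d  =>  a = 4
  t = 6  =>  t = 6
  return x = 0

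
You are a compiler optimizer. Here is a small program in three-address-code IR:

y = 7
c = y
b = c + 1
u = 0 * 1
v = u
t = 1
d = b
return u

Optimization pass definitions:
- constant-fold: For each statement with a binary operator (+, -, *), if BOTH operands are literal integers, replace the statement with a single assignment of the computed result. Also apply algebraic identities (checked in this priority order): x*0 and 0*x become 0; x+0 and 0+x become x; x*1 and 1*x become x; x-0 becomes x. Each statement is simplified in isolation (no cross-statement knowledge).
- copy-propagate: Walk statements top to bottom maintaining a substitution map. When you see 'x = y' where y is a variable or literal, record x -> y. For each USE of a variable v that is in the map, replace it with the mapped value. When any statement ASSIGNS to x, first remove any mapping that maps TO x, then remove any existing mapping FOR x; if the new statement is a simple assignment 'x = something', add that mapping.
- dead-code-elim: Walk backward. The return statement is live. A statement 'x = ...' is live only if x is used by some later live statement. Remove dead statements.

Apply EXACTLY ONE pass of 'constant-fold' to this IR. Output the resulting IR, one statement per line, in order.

Applying constant-fold statement-by-statement:
  [1] y = 7  (unchanged)
  [2] c = y  (unchanged)
  [3] b = c + 1  (unchanged)
  [4] u = 0 * 1  -> u = 0
  [5] v = u  (unchanged)
  [6] t = 1  (unchanged)
  [7] d = b  (unchanged)
  [8] return u  (unchanged)
Result (8 stmts):
  y = 7
  c = y
  b = c + 1
  u = 0
  v = u
  t = 1
  d = b
  return u

Answer: y = 7
c = y
b = c + 1
u = 0
v = u
t = 1
d = b
return u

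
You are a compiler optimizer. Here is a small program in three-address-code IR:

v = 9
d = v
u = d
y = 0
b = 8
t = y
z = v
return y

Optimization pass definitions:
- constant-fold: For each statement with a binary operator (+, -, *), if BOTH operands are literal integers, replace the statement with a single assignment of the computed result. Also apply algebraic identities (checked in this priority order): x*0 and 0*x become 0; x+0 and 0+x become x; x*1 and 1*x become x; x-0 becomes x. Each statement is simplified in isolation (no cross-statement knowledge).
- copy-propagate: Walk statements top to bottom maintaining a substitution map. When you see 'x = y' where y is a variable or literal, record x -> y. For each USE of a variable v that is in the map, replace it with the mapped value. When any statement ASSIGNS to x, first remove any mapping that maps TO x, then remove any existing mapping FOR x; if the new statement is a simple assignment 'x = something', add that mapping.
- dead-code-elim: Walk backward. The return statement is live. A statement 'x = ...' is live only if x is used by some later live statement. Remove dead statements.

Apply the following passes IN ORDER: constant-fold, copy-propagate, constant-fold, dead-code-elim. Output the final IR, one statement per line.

Initial IR:
  v = 9
  d = v
  u = d
  y = 0
  b = 8
  t = y
  z = v
  return y
After constant-fold (8 stmts):
  v = 9
  d = v
  u = d
  y = 0
  b = 8
  t = y
  z = v
  return y
After copy-propagate (8 stmts):
  v = 9
  d = 9
  u = 9
  y = 0
  b = 8
  t = 0
  z = 9
  return 0
After constant-fold (8 stmts):
  v = 9
  d = 9
  u = 9
  y = 0
  b = 8
  t = 0
  z = 9
  return 0
After dead-code-elim (1 stmts):
  return 0

Answer: return 0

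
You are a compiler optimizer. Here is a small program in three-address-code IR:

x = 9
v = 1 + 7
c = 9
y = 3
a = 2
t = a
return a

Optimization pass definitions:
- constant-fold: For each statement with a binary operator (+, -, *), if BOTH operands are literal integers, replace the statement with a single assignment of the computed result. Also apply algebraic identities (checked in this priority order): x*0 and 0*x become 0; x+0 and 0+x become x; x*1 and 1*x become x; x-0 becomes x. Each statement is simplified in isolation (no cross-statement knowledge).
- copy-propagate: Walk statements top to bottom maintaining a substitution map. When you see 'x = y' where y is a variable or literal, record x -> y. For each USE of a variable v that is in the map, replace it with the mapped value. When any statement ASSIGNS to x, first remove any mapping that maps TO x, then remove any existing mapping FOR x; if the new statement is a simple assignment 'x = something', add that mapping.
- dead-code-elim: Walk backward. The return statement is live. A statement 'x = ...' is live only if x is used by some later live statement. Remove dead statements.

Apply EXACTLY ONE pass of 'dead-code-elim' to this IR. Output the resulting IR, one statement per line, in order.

Applying dead-code-elim statement-by-statement:
  [7] return a  -> KEEP (return); live=['a']
  [6] t = a  -> DEAD (t not live)
  [5] a = 2  -> KEEP; live=[]
  [4] y = 3  -> DEAD (y not live)
  [3] c = 9  -> DEAD (c not live)
  [2] v = 1 + 7  -> DEAD (v not live)
  [1] x = 9  -> DEAD (x not live)
Result (2 stmts):
  a = 2
  return a

Answer: a = 2
return a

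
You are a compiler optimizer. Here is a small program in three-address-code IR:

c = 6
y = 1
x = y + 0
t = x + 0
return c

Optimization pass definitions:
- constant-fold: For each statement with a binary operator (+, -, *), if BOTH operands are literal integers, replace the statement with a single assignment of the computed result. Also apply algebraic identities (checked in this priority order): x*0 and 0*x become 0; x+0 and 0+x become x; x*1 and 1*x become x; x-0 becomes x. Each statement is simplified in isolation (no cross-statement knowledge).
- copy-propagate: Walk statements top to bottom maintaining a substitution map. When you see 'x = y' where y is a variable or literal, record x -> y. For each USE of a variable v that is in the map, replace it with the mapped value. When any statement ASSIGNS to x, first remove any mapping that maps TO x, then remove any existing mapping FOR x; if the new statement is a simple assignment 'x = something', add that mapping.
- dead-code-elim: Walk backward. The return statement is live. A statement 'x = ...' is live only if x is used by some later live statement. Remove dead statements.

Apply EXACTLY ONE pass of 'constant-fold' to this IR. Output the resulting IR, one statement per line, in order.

Applying constant-fold statement-by-statement:
  [1] c = 6  (unchanged)
  [2] y = 1  (unchanged)
  [3] x = y + 0  -> x = y
  [4] t = x + 0  -> t = x
  [5] return c  (unchanged)
Result (5 stmts):
  c = 6
  y = 1
  x = y
  t = x
  return c

Answer: c = 6
y = 1
x = y
t = x
return c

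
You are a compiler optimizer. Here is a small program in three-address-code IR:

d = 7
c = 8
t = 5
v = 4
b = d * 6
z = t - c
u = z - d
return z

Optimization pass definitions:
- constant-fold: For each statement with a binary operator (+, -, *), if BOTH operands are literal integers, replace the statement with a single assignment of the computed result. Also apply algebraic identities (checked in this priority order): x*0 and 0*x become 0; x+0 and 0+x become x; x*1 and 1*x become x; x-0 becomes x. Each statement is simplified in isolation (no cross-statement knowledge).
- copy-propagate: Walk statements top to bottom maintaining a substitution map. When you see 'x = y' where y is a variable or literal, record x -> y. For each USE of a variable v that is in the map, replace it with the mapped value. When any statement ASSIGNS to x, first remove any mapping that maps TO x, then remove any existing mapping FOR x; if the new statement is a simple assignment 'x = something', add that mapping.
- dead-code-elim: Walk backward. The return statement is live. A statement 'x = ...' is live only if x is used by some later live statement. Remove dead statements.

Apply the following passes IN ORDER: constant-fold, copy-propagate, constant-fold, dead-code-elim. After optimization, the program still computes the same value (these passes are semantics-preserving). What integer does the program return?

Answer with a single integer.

Initial IR:
  d = 7
  c = 8
  t = 5
  v = 4
  b = d * 6
  z = t - c
  u = z - d
  return z
After constant-fold (8 stmts):
  d = 7
  c = 8
  t = 5
  v = 4
  b = d * 6
  z = t - c
  u = z - d
  return z
After copy-propagate (8 stmts):
  d = 7
  c = 8
  t = 5
  v = 4
  b = 7 * 6
  z = 5 - 8
  u = z - 7
  return z
After constant-fold (8 stmts):
  d = 7
  c = 8
  t = 5
  v = 4
  b = 42
  z = -3
  u = z - 7
  return z
After dead-code-elim (2 stmts):
  z = -3
  return z
Evaluate:
  d = 7  =>  d = 7
  c = 8  =>  c = 8
  t = 5  =>  t = 5
  v = 4  =>  v = 4
  b = d * 6  =>  b = 42
  z = t - c  =>  z = -3
  u = z - d  =>  u = -10
  return z = -3

Answer: -3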